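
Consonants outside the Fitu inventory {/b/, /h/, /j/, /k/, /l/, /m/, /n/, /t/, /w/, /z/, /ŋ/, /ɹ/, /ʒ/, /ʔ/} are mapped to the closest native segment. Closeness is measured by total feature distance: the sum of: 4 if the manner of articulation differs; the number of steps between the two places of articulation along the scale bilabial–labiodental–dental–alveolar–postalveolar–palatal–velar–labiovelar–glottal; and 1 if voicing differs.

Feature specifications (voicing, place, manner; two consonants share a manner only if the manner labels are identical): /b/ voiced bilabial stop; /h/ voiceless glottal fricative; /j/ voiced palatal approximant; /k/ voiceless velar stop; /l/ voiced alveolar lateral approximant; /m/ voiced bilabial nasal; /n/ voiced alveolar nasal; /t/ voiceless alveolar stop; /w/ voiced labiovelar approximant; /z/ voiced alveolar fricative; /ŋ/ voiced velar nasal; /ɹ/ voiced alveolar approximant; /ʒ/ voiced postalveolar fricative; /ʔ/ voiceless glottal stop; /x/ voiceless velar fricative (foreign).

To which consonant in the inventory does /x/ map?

h

/h/ is closest: same manner (fricative), place distance 2 (velar→glottal), same voicing; total 2. Next closest is /ʒ/ at distance 3.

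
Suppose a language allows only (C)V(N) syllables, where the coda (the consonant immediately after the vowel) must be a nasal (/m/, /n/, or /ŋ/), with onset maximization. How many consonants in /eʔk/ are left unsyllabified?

2

Under (C)V(N), the unsyllabifiable consonants are /ʔ/, /k/ (only a nasal (/m/, /n/, or /ŋ/) is licensed in coda position; onsets are limited to one consonant).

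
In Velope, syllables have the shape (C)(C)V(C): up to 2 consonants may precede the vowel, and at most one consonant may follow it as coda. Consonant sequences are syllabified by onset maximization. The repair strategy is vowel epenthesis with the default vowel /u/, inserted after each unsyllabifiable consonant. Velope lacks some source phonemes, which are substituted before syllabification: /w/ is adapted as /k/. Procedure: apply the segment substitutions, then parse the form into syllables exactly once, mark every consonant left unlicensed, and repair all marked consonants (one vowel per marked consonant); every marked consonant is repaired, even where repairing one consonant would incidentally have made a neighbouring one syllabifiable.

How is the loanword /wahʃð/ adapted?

Substitution: /w/ → /k/, giving /kahʃð/.
Under (C)(C)V(C), the unsyllabifiable consonants are /ʃ/, /ð/ (at most one coda consonant is licensed; onsets may contain at most 2 consonants).
Each unlicensed consonant becomes the onset of a new syllable: /ʃ/ → /ʃu/, /ð/ → /ðu/.

kahʃuðu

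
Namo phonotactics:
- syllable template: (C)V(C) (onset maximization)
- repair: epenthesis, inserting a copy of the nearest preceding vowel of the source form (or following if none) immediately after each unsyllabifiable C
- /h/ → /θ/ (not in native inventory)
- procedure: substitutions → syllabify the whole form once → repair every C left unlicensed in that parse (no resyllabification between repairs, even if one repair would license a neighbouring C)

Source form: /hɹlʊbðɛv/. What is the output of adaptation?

θʊɹʊlʊbðɛv

Substitution: /h/ → /θ/, giving /θɹlʊbðɛv/.
Under (C)V(C), the unsyllabifiable consonants are /θ/, /ɹ/ (at most one coda consonant is licensed; onsets are limited to one consonant).
Epenthesis after each stranded consonant: /θ/ → /θʊ/, /ɹ/ → /ɹʊ/.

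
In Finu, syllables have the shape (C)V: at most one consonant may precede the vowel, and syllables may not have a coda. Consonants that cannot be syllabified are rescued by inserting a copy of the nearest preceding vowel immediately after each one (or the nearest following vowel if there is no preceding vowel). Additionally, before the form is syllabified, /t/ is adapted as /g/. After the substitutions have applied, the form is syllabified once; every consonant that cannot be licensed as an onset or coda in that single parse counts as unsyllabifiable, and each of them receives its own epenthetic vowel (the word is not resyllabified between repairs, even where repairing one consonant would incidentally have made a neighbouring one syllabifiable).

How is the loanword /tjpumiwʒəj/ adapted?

Substitution: /t/ → /g/, giving /gjpumiwʒəj/.
The consonants /g/, /j/, /w/, /j/ cannot be parsed into a legal (C)V syllable (no codas are permitted; onsets are limited to one consonant).
Inserting the epenthetic vowel yields /g/ → /gu/, /j/ → /ju/, /w/ → /wi/, /j/ → /jə/.

gujupumiwiʒəjə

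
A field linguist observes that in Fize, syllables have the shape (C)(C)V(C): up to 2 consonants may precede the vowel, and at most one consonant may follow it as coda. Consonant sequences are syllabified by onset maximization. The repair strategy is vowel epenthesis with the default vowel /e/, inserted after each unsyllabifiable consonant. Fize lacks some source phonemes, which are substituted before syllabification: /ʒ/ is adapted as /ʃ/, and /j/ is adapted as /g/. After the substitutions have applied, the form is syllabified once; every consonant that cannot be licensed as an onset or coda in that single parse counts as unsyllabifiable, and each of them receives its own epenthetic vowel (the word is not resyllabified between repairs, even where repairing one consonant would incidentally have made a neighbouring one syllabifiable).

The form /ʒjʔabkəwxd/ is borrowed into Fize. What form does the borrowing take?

ʃegʔabkəwxede

Substitution: /ʒ/ → /ʃ/, /j/ → /g/, giving /ʃgʔabkəwxd/.
Syllabifying with onset maximization leaves /ʃ/, /x/, /d/ stranded (at most one coda consonant is licensed; onsets may contain at most 2 consonants).
Epenthesis after each stranded consonant: /ʃ/ → /ʃe/, /x/ → /xe/, /d/ → /de/.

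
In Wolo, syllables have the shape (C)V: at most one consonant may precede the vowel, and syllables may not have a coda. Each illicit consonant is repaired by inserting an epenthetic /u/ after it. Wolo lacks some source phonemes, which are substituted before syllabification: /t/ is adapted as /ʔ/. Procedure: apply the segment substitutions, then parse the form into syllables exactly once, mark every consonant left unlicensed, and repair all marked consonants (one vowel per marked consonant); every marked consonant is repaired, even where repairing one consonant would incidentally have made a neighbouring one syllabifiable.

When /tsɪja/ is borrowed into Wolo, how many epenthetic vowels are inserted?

1

After substitution the input is /ʔsɪja/.
The unsyllabifiable consonants are /ʔ/; each receives one epenthetic vowel.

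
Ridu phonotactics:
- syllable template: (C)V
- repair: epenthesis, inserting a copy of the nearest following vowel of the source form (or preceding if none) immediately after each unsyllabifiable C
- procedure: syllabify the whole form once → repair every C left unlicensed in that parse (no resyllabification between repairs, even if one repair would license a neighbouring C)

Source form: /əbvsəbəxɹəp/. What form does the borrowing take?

Under (C)V, the unsyllabifiable consonants are /b/, /v/, /x/, /p/ (no codas are permitted; onsets are limited to one consonant).
Each unlicensed consonant becomes the onset of a new syllable: /b/ → /bə/, /v/ → /və/, /x/ → /xə/, /p/ → /pə/.

əbəvəsəbəxəɹəpə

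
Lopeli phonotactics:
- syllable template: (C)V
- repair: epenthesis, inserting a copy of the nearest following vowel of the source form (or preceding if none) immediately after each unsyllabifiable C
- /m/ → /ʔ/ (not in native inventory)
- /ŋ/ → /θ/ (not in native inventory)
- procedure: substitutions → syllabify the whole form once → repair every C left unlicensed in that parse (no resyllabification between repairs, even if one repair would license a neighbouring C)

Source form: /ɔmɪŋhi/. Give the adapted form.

Substitution: /m/ → /ʔ/, /ŋ/ → /θ/, giving /ɔʔɪθhi/.
Under (C)V, the unsyllabifiable consonants are /θ/ (no codas are permitted; onsets are limited to one consonant).
Epenthesis after each stranded consonant: /θ/ → /θi/.

ɔʔɪθihi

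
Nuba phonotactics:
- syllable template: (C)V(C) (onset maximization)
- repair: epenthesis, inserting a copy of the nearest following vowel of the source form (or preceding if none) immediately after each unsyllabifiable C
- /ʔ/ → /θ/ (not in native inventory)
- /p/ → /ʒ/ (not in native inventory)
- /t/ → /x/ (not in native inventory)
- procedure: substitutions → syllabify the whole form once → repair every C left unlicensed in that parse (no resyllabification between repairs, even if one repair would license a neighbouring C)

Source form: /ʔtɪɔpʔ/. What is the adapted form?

Substitution: /ʔ/ → /θ/, /t/ → /x/, /p/ → /ʒ/, giving /θxɪɔʒθ/.
Under (C)V(C), the unsyllabifiable consonants are /θ/, /θ/ (at most one coda consonant is licensed; onsets are limited to one consonant).
Inserting the epenthetic vowel yields /θ/ → /θɪ/, /θ/ → /θɔ/.

θɪxɪɔʒθɔ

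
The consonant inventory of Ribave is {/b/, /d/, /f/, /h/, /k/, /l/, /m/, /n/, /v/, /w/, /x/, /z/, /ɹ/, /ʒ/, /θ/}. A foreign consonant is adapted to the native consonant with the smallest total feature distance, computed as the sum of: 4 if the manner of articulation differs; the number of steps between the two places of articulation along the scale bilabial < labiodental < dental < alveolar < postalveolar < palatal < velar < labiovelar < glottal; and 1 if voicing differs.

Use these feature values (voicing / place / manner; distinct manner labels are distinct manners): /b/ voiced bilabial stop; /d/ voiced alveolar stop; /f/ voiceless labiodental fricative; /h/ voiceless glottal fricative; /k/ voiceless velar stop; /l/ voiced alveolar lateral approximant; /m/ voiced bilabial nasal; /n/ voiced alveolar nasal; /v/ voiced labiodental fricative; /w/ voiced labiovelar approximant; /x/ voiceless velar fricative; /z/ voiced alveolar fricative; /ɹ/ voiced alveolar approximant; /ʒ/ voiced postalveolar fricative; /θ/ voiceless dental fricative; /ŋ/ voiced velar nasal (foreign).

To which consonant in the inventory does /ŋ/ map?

/n/ is closest: same manner (nasal), place distance 3 (velar→alveolar), same voicing; total 3. Next closest is /k/ at distance 5.

n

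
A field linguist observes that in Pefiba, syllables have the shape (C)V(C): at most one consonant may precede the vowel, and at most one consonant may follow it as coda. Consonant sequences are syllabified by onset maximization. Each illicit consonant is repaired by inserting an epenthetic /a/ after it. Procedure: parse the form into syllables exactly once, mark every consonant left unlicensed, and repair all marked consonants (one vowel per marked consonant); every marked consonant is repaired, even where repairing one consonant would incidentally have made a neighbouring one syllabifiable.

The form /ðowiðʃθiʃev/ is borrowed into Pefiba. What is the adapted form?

ðowiðʃaθiʃev

The consonants /ʃ/ cannot be parsed into a legal (C)V(C) syllable (at most one coda consonant is licensed; onsets are limited to one consonant).
Inserting the epenthetic vowel yields /ʃ/ → /ʃa/.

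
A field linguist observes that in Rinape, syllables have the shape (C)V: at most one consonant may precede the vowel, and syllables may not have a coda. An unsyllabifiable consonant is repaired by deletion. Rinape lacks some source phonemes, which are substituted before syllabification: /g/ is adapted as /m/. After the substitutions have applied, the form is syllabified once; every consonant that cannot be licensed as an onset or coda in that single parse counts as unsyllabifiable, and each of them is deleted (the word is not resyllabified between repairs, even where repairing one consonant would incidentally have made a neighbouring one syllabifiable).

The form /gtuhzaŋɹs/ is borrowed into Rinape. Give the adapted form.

Substitution: /g/ → /m/, giving /mtuhzaŋɹs/.
Under (C)V, the unsyllabifiable consonants are /m/, /h/, /ŋ/, /ɹ/, /s/ (no codas are permitted; onsets are limited to one consonant).
Deleting the stranded consonants removes /m/, /h/, /ŋ/, /ɹ/, /s/.

tuza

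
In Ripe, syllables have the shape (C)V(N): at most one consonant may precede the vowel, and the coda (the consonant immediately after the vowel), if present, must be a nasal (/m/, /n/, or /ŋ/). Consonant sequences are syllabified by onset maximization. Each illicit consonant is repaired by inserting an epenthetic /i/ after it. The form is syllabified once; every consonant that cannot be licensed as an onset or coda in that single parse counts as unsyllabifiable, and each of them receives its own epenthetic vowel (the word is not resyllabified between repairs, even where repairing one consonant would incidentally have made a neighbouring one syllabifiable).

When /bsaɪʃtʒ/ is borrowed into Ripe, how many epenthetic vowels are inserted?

The unsyllabifiable consonants are /b/, /ʃ/, /t/, /ʒ/; each receives one epenthetic vowel.

4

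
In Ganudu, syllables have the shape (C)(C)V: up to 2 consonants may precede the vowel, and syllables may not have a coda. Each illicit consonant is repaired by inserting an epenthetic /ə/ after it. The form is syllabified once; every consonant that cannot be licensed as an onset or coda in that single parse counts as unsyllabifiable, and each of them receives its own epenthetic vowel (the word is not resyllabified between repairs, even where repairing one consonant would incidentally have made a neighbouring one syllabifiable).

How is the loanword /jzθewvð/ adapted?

The consonants /j/, /w/, /v/, /ð/ cannot be parsed into a legal (C)(C)V syllable (no codas are permitted; onsets may contain at most 2 consonants).
Each unlicensed consonant becomes the onset of a new syllable: /j/ → /jə/, /w/ → /wə/, /v/ → /və/, /ð/ → /ðə/.

jəzθewəvəðə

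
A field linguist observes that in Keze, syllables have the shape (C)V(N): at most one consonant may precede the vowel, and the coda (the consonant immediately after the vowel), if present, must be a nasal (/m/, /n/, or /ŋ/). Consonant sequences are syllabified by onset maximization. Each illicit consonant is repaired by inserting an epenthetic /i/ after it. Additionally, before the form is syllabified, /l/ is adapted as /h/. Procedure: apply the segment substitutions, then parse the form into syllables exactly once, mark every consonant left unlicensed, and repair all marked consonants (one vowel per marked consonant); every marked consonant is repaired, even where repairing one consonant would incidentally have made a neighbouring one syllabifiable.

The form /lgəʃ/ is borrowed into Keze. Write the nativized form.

higəʃi

Substitution: /l/ → /h/, giving /hgəʃ/.
The consonants /h/, /ʃ/ cannot be parsed into a legal (C)V(N) syllable (only a nasal (/m/, /n/, or /ŋ/) is licensed in coda position; onsets are limited to one consonant).
Epenthesis after each stranded consonant: /h/ → /hi/, /ʃ/ → /ʃi/.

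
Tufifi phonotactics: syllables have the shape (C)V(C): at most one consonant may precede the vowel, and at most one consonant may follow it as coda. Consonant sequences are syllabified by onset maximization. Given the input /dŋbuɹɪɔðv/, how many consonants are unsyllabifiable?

The consonants /d/, /ŋ/, /v/ cannot be parsed into a legal (C)V(C) syllable (at most one coda consonant is licensed; onsets are limited to one consonant).

3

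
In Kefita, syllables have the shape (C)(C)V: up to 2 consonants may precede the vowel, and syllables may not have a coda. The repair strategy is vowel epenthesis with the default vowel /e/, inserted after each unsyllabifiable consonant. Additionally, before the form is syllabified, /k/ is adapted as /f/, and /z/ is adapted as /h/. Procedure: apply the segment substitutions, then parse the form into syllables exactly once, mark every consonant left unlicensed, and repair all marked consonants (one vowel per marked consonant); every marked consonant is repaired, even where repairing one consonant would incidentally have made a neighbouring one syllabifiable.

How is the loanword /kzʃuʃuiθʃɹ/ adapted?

Substitution: /k/ → /f/, /z/ → /h/, giving /fhʃuʃuiθʃɹ/.
The consonants /f/, /θ/, /ʃ/, /ɹ/ cannot be parsed into a legal (C)(C)V syllable (no codas are permitted; onsets may contain at most 2 consonants).
Inserting the epenthetic vowel yields /f/ → /fe/, /θ/ → /θe/, /ʃ/ → /ʃe/, /ɹ/ → /ɹe/.

fehʃuʃuiθeʃeɹe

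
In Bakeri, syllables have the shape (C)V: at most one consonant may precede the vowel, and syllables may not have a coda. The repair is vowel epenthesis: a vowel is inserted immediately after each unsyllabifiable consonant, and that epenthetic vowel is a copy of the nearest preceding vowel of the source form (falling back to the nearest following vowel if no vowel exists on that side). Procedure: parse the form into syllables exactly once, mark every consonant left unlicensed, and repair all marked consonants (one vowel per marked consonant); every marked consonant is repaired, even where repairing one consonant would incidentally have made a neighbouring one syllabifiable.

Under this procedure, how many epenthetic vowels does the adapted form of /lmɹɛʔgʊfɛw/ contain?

4

The unsyllabifiable consonants are /l/, /m/, /ʔ/, /w/; each receives one epenthetic vowel.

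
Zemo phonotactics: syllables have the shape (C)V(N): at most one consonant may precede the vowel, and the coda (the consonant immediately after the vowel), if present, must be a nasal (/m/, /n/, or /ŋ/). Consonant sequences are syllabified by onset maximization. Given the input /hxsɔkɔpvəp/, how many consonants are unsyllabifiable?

Syllabifying with onset maximization leaves /h/, /x/, /p/, /p/ stranded (only a nasal (/m/, /n/, or /ŋ/) is licensed in coda position; onsets are limited to one consonant).

4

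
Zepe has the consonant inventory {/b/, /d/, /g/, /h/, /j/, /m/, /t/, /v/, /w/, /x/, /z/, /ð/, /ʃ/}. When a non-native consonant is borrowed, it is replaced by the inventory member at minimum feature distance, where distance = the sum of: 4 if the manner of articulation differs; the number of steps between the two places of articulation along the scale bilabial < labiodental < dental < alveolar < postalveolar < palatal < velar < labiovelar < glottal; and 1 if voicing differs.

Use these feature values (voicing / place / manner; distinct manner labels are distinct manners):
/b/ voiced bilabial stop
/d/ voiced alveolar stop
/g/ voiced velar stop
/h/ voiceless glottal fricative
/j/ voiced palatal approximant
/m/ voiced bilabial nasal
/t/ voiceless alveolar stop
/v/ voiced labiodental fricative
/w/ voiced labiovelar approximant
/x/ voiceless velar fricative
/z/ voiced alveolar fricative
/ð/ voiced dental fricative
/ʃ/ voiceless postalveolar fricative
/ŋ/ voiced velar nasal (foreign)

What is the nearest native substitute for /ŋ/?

/g/ is closest: manner differs (nasal→stop, +4), place distance 0 (velar→velar), same voicing; total 4. Next closest is /j/ at distance 5.

g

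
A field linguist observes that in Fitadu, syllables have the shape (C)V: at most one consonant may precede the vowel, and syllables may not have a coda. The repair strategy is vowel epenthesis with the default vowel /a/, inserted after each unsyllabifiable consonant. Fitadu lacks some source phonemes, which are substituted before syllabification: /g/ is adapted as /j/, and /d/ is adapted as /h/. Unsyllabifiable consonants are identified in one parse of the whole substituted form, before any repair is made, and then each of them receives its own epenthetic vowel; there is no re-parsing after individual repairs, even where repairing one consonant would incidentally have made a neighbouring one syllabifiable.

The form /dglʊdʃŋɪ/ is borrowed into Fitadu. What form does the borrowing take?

hajalʊhaʃaŋɪ

Substitution: /d/ → /h/, /g/ → /j/, giving /hjlʊhʃŋɪ/.
Syllabifying with onset maximization leaves /h/, /j/, /h/, /ʃ/ stranded (no codas are permitted; onsets are limited to one consonant).
Each unlicensed consonant becomes the onset of a new syllable: /h/ → /ha/, /j/ → /ja/, /h/ → /ha/, /ʃ/ → /ʃa/.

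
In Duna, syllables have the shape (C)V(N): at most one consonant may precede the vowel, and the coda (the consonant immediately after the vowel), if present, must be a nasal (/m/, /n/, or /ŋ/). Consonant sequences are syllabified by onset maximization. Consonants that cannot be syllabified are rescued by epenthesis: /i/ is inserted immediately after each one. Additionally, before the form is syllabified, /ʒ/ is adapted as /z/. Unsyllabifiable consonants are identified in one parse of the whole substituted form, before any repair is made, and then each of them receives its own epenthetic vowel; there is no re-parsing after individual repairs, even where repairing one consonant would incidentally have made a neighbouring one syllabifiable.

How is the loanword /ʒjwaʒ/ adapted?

zijiwazi

Substitution: /ʒ/ → /z/, giving /zjwaz/.
The consonants /z/, /j/, /z/ cannot be parsed into a legal (C)V(N) syllable (only a nasal (/m/, /n/, or /ŋ/) is licensed in coda position; onsets are limited to one consonant).
Each unlicensed consonant becomes the onset of a new syllable: /z/ → /zi/, /j/ → /ji/, /z/ → /zi/.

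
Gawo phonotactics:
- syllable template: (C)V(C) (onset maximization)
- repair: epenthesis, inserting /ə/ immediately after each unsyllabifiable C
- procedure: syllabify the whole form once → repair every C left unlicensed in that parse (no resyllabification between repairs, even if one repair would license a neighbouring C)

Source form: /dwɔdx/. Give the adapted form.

dəwɔdxə

The consonants /d/, /x/ cannot be parsed into a legal (C)V(C) syllable (at most one coda consonant is licensed; onsets are limited to one consonant).
Each unlicensed consonant becomes the onset of a new syllable: /d/ → /də/, /x/ → /xə/.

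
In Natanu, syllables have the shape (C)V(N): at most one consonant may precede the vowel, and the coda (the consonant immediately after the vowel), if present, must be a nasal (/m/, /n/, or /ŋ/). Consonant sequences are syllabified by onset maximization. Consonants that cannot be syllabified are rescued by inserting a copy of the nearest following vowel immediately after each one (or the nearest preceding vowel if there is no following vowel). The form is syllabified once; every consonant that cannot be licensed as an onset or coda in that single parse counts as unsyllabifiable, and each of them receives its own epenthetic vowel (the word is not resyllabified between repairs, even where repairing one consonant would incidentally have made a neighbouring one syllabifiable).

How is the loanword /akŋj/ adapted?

The consonants /k/, /ŋ/, /j/ cannot be parsed into a legal (C)V(N) syllable (only a nasal (/m/, /n/, or /ŋ/) is licensed in coda position; onsets are limited to one consonant).
Each unlicensed consonant becomes the onset of a new syllable: /k/ → /ka/, /ŋ/ → /ŋa/, /j/ → /ja/.

akaŋaja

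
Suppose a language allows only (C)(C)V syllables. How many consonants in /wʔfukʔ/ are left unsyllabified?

3

Syllabifying with onset maximization leaves /w/, /k/, /ʔ/ stranded (no codas are permitted; onsets may contain at most 2 consonants).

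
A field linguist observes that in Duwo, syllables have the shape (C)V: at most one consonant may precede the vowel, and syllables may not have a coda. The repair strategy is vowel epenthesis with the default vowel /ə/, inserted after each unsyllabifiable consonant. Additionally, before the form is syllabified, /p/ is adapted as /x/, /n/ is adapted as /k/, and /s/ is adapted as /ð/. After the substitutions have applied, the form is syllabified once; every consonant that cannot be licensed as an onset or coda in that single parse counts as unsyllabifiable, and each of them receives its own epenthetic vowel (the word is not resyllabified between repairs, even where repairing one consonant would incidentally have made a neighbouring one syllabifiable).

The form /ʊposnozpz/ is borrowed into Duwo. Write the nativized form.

Substitution: /p/ → /x/, /s/ → /ð/, /n/ → /k/, giving /ʊxoðkozxz/.
The consonants /ð/, /z/, /x/, /z/ cannot be parsed into a legal (C)V syllable (no codas are permitted; onsets are limited to one consonant).
Inserting the epenthetic vowel yields /ð/ → /ðə/, /z/ → /zə/, /x/ → /xə/, /z/ → /zə/.

ʊxoðəkozəxəzə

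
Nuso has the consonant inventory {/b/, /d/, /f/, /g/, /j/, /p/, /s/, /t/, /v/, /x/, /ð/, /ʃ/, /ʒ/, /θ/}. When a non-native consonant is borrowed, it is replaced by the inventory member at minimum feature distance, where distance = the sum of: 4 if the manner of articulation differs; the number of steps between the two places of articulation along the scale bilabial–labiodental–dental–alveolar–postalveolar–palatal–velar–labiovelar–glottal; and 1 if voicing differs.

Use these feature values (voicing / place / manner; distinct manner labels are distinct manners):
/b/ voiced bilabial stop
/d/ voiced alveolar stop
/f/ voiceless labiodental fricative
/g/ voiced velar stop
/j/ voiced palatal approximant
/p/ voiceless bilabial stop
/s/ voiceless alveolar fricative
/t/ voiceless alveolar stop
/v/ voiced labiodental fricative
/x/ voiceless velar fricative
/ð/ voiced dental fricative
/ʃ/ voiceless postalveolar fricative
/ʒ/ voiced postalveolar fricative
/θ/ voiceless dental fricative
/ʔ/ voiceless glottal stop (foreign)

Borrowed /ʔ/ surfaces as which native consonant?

/g/ is closest: same manner (stop), place distance 2 (glottal→velar), voicing differs (+1); total 3. Next closest is /t/ at distance 5.

g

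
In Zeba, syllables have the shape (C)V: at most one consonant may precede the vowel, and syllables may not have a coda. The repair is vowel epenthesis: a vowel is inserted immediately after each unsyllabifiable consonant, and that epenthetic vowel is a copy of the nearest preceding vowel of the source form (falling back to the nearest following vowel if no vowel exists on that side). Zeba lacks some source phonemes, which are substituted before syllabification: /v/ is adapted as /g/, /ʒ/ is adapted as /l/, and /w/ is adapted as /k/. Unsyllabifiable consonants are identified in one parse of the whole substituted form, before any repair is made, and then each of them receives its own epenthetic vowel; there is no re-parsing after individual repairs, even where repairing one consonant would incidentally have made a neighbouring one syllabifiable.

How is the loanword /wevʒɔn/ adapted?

Substitution: /w/ → /k/, /v/ → /g/, /ʒ/ → /l/, giving /keglɔn/.
Syllabifying with onset maximization leaves /g/, /n/ stranded (no codas are permitted; onsets are limited to one consonant).
Inserting the epenthetic vowel yields /g/ → /ge/, /n/ → /nɔ/.

kegelɔnɔ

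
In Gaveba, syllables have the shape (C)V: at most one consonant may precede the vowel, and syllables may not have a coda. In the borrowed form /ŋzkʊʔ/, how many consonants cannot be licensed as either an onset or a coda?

3

Syllabifying with onset maximization leaves /ŋ/, /z/, /ʔ/ stranded (no codas are permitted; onsets are limited to one consonant).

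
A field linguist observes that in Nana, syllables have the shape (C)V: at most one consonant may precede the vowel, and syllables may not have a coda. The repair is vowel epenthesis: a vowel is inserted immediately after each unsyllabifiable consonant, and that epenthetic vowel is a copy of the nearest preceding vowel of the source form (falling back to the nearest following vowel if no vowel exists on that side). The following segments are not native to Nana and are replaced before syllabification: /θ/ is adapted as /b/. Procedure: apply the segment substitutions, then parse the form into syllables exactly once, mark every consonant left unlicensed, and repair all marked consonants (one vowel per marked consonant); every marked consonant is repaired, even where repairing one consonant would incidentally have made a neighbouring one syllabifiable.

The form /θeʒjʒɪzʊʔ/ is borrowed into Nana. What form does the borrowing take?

Substitution: /θ/ → /b/, giving /beʒjʒɪzʊʔ/.
The consonants /ʒ/, /j/, /ʔ/ cannot be parsed into a legal (C)V syllable (no codas are permitted; onsets are limited to one consonant).
Each unlicensed consonant becomes the onset of a new syllable: /ʒ/ → /ʒe/, /j/ → /je/, /ʔ/ → /ʔʊ/.

beʒejeʒɪzʊʔʊ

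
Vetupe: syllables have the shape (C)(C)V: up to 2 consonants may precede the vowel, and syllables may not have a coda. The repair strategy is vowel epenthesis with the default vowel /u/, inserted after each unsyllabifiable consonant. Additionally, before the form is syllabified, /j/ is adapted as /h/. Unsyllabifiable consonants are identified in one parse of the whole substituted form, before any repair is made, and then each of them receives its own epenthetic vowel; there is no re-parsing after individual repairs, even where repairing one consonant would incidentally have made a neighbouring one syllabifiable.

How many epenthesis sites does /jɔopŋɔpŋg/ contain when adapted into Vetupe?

After substitution the input is /hɔopŋɔpŋg/.
The unsyllabifiable consonants are /p/, /ŋ/, /g/; each receives one epenthetic vowel.

3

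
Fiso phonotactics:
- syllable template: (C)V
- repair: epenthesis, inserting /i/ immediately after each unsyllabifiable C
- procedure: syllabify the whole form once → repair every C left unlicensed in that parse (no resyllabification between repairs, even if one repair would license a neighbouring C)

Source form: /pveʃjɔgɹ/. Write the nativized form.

The consonants /p/, /ʃ/, /g/, /ɹ/ cannot be parsed into a legal (C)V syllable (no codas are permitted; onsets are limited to one consonant).
Each unlicensed consonant becomes the onset of a new syllable: /p/ → /pi/, /ʃ/ → /ʃi/, /g/ → /gi/, /ɹ/ → /ɹi/.

piveʃijɔgiɹi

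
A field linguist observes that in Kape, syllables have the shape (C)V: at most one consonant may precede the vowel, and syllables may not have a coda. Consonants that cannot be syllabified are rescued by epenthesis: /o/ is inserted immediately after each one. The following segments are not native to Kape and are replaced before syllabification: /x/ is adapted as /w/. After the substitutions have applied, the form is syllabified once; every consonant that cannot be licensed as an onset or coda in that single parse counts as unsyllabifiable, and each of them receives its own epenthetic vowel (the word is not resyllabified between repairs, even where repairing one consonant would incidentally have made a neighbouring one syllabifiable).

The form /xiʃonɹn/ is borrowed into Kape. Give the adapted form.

wiʃonoɹono

Substitution: /x/ → /w/, giving /wiʃonɹn/.
Under (C)V, the unsyllabifiable consonants are /n/, /ɹ/, /n/ (no codas are permitted; onsets are limited to one consonant).
Each unlicensed consonant becomes the onset of a new syllable: /n/ → /no/, /ɹ/ → /ɹo/, /n/ → /no/.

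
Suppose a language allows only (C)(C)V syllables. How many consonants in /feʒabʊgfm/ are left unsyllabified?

3

Under (C)(C)V, the unsyllabifiable consonants are /g/, /f/, /m/ (no codas are permitted; onsets may contain at most 2 consonants).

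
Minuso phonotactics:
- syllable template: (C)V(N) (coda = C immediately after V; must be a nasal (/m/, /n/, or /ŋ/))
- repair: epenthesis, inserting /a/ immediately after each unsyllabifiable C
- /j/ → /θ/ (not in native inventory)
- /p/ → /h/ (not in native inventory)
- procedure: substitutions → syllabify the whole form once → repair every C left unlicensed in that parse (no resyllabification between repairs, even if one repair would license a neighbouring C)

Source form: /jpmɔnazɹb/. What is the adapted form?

θahamɔnazaɹaba

Substitution: /j/ → /θ/, /p/ → /h/, giving /θhmɔnazɹb/.
Under (C)V(N), the unsyllabifiable consonants are /θ/, /h/, /z/, /ɹ/, /b/ (only a nasal (/m/, /n/, or /ŋ/) is licensed in coda position; onsets are limited to one consonant).
Inserting the epenthetic vowel yields /θ/ → /θa/, /h/ → /ha/, /z/ → /za/, /ɹ/ → /ɹa/, /b/ → /ba/.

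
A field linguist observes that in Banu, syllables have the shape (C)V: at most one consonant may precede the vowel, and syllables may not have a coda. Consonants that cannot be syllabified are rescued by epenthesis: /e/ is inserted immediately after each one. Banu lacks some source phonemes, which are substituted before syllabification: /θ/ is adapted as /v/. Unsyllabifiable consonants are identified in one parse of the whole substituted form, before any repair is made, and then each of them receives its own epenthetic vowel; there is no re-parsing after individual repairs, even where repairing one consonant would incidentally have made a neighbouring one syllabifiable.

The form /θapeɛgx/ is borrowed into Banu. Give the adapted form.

vapeɛgexe

Substitution: /θ/ → /v/, giving /vapeɛgx/.
Under (C)V, the unsyllabifiable consonants are /g/, /x/ (no codas are permitted; onsets are limited to one consonant).
Each unlicensed consonant becomes the onset of a new syllable: /g/ → /ge/, /x/ → /xe/.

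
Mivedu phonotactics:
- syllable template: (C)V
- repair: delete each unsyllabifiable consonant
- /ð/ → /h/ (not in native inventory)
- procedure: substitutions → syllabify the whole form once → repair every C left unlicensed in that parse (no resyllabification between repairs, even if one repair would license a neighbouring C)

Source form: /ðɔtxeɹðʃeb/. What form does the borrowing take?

hɔxeʃe

Substitution: /ð/ → /h/, giving /hɔtxeɹhʃeb/.
The consonants /t/, /ɹ/, /h/, /b/ cannot be parsed into a legal (C)V syllable (no codas are permitted; onsets are limited to one consonant).
Each unlicensed consonant is deleted: /t/, /ɹ/, /h/, /b/.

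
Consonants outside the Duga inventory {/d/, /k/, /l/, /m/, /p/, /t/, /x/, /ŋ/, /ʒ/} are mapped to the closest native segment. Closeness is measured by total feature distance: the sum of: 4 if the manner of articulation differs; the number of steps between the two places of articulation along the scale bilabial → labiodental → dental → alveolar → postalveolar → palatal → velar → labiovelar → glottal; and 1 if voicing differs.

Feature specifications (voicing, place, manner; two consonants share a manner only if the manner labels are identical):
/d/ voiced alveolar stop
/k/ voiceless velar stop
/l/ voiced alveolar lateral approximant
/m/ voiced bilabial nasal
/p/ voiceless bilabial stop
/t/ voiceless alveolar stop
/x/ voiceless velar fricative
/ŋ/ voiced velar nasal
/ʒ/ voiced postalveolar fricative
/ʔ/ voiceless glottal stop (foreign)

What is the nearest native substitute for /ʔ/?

k

/k/ is closest: same manner (stop), place distance 2 (glottal→velar), same voicing; total 2. Next closest is /t/ at distance 5.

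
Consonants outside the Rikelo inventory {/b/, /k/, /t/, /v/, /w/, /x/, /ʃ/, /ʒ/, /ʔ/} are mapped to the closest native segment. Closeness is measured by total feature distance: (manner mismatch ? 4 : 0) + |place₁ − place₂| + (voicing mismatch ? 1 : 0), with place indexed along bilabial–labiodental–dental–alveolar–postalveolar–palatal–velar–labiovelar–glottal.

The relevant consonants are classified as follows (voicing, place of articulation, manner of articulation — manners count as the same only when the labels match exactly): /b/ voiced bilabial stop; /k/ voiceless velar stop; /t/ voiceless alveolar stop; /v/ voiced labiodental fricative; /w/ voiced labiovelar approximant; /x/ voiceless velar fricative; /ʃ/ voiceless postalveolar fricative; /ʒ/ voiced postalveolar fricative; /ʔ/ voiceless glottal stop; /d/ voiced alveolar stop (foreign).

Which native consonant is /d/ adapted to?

/t/ is closest: same manner (stop), place distance 0 (alveolar→alveolar), voicing differs (+1); total 1. Next closest is /b/ at distance 3.

t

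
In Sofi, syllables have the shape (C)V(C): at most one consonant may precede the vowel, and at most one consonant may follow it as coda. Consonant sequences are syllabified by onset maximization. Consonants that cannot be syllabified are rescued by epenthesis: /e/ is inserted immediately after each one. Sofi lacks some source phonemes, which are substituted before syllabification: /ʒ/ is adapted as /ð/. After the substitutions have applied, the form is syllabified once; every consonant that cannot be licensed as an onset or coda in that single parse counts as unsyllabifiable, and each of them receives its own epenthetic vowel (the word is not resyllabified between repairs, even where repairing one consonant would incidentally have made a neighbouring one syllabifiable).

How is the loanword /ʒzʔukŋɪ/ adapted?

ðezeʔukŋɪ

Substitution: /ʒ/ → /ð/, giving /ðzʔukŋɪ/.
Syllabifying with onset maximization leaves /ð/, /z/ stranded (at most one coda consonant is licensed; onsets are limited to one consonant).
Epenthesis after each stranded consonant: /ð/ → /ðe/, /z/ → /ze/.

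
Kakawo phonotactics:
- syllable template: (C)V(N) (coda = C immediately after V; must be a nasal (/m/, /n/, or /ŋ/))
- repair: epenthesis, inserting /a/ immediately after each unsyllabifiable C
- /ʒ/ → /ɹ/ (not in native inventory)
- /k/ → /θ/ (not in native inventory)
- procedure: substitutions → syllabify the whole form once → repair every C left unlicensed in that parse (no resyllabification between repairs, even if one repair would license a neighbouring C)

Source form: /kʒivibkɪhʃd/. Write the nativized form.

Substitution: /k/ → /θ/, /ʒ/ → /ɹ/, giving /θɹivibθɪhʃd/.
The consonants /θ/, /b/, /h/, /ʃ/, /d/ cannot be parsed into a legal (C)V(N) syllable (only a nasal (/m/, /n/, or /ŋ/) is licensed in coda position; onsets are limited to one consonant).
Inserting the epenthetic vowel yields /θ/ → /θa/, /b/ → /ba/, /h/ → /ha/, /ʃ/ → /ʃa/, /d/ → /da/.

θaɹivibaθɪhaʃada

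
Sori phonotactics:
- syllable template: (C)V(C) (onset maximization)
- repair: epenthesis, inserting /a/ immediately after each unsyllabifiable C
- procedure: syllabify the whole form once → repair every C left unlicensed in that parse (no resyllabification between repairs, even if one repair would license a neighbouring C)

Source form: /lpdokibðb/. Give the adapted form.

The consonants /l/, /p/, /ð/, /b/ cannot be parsed into a legal (C)V(C) syllable (at most one coda consonant is licensed; onsets are limited to one consonant).
Each unlicensed consonant becomes the onset of a new syllable: /l/ → /la/, /p/ → /pa/, /ð/ → /ða/, /b/ → /ba/.

lapadokibðaba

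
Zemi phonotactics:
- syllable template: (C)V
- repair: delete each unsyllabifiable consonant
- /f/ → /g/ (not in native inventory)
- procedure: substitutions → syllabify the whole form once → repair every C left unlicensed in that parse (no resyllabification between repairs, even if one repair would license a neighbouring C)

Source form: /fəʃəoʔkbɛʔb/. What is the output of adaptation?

gəʃəobɛ

Substitution: /f/ → /g/, giving /gəʃəoʔkbɛʔb/.
The consonants /ʔ/, /k/, /ʔ/, /b/ cannot be parsed into a legal (C)V syllable (no codas are permitted; onsets are limited to one consonant).
Deletion applies to /ʔ/, /k/, /ʔ/, /b/.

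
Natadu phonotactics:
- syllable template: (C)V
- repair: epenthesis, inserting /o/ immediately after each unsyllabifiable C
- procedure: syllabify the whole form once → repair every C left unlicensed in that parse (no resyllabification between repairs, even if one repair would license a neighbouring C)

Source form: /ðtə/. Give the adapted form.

The consonants /ð/ cannot be parsed into a legal (C)V syllable (no codas are permitted; onsets are limited to one consonant).
Epenthesis after each stranded consonant: /ð/ → /ðo/.

ðotə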